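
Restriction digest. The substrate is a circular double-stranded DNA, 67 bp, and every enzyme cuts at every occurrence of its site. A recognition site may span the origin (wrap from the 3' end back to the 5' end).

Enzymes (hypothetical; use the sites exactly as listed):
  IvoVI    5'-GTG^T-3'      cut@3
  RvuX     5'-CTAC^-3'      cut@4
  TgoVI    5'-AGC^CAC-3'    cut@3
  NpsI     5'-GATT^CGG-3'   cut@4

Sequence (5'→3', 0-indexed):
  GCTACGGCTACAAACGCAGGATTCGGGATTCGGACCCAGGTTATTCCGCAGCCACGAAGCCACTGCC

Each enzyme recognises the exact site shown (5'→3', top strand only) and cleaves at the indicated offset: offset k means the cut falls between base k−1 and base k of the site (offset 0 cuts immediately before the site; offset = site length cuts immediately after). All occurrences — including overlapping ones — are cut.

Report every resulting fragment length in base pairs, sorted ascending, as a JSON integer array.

Per-enzyme occurrences:
  IvoVI (GTGT, off=3): no sites
  RvuX CTAC/4: at [1, 7] ⇒ [5, 11]
  TgoVI AGCCAC/3: at [49, 57] ⇒ [52, 60]
  NpsI GATTCGG/4: at [19, 26] ⇒ [23, 30]

Pooled cuts: [5, 11, 23, 30, 52, 60]

Fragment lengths:
  5→11: 6 bp
  11→23: 12 bp
  23→30: 7 bp
  30→52: 22 bp
  52→60: 8 bp
  60→5 (wrap): 67-60+5 = 12 bp

[6,7,8,12,12,22]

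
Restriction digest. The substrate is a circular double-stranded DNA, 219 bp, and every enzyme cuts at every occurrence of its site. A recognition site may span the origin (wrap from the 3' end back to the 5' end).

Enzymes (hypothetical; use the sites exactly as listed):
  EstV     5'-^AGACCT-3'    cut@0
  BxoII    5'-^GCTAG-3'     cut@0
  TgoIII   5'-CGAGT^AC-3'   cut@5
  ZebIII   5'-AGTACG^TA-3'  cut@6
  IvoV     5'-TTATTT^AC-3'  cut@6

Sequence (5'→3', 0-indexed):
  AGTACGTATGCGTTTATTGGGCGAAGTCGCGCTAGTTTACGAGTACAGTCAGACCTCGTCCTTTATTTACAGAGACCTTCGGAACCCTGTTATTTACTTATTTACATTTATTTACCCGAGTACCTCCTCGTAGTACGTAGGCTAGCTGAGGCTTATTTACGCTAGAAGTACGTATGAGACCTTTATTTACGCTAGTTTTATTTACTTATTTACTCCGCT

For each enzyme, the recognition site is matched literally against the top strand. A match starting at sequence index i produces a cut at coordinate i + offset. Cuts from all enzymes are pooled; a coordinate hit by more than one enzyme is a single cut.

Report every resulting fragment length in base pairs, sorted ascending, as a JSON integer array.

[2,2,3,4,4,5,6,8,8,8,9,10,12,12,13,14,16,18,18,23,24]

Site scan:
  EstV AGACCT/0: at [50, 72, 176] ⇒ [50, 72, 176]
  BxoII GCTAG/0: at [30, 140, 160, 190, 216] ⇒ [30, 140, 160, 190, 216]
  TgoIII CGAGTAC/5: at [39, 116] ⇒ [44, 121]
  ZebIII AGTACGTA/6: at [0, 131, 166] ⇒ [6, 137, 172]
  IvoV TTATTTAC/6: at [62, 89, 97, 107, 152, 182, 197, 205] ⇒ [68, 95, 103, 113, 158, 188, 203, 211]

Pooled cuts: [6, 30, 44, 50, 68, 72, 95, 103, 113, 121, 137, 140, 158, 160, 172, 176, 188, 190, 203, 211, 216]

Fragments:
  6→30: 24 bp
  30→44: 14 bp
  44→50: 6 bp
  50→68: 18 bp
  68→72: 4 bp
  72→95: 23 bp
  95→103: 8 bp
  103→113: 10 bp
  113→121: 8 bp
  121→137: 16 bp
  137→140: 3 bp
  140→158: 18 bp
  158→160: 2 bp
  160→172: 12 bp
  172→176: 4 bp
  176→188: 12 bp
  188→190: 2 bp
  190→203: 13 bp
  203→211: 8 bp
  211→216: 5 bp
  216→6 (wrap): 219-216+6 = 9 bp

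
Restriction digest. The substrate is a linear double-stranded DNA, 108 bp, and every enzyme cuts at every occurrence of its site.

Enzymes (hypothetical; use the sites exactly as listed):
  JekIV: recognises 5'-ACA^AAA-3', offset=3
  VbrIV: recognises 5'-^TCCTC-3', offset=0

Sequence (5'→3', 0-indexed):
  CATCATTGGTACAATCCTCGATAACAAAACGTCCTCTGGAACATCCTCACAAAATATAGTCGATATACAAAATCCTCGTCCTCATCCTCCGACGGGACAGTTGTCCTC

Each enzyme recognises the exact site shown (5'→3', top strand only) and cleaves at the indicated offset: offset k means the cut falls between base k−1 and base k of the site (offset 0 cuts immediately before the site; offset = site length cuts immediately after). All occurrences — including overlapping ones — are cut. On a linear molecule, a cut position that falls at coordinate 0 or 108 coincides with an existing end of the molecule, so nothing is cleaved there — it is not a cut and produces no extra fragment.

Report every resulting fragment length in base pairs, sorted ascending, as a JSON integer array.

Site scan:
  JekIV ACAAAA/3: at [23, 48, 66] ⇒ [26, 51, 69]
  VbrIV TCCTC/0: at [14, 31, 43, 72, 78, 84, 103] ⇒ [14, 31, 43, 72, 78, 84, 103]

Pooled cuts: [14, 26, 31, 43, 51, 69, 72, 78, 84, 103]

Fragments:
  [0,14): 14 bp
  [14,26): 12 bp
  [26,31): 5 bp
  [31,43): 12 bp
  [43,51): 8 bp
  [51,69): 18 bp
  [69,72): 3 bp
  [72,78): 6 bp
  [78,84): 6 bp
  [84,103): 19 bp
  [103,108): 5 bp

[3,5,5,6,6,8,12,12,14,18,19]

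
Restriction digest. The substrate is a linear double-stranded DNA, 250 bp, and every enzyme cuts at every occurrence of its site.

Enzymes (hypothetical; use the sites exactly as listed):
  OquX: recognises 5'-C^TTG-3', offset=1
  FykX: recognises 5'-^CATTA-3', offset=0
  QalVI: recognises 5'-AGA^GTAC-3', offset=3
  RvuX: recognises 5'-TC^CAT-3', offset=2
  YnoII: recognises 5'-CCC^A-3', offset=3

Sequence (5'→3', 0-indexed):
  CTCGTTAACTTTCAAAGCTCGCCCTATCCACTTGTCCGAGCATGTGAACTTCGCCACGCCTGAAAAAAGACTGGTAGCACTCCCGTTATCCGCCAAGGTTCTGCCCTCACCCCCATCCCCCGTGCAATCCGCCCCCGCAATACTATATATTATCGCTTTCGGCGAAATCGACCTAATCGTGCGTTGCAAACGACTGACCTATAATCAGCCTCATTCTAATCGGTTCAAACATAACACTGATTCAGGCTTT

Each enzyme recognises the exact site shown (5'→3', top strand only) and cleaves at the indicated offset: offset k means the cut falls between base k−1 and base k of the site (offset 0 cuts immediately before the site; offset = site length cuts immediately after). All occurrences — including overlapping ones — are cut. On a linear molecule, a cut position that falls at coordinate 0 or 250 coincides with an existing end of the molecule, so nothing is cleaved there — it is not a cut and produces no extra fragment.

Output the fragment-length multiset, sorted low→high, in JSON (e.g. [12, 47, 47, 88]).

[31,83,136]

Site scan:
  OquX (CTTG, off=1): starts [30] → cuts [31]
  FykX (CATTA, off=0): no sites
  QalVI (AGAGTAC, off=3): no sites
  RvuX (TCCAT, off=2): no sites
  YnoII (CCCA, off=3): starts [111] → cuts [114]

All cut coordinates (distinct, sorted): [31, 114]

Fragment lengths:
  [0,31): 31 bp
  [31,114): 83 bp
  [114,250): 136 bp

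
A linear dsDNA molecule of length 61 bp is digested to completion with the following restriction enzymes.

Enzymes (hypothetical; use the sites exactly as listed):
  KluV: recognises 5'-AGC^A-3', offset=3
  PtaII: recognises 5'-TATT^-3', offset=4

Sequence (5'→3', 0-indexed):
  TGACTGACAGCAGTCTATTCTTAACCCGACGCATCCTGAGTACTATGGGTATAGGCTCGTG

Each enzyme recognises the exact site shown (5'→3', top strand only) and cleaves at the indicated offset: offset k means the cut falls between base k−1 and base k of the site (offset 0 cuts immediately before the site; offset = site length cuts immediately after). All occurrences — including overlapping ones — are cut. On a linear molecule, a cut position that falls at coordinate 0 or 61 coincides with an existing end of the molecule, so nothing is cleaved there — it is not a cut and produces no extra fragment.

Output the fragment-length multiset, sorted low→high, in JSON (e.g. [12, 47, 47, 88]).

Site scan:
  KluV AGCA/3: at [8] ⇒ [11]
  PtaII TATT/4: at [15] ⇒ [19]

Pooled cuts: [11, 19]

Fragments:
  [0,11): 11 bp
  [11,19): 8 bp
  [19,61): 42 bp

[8,11,42]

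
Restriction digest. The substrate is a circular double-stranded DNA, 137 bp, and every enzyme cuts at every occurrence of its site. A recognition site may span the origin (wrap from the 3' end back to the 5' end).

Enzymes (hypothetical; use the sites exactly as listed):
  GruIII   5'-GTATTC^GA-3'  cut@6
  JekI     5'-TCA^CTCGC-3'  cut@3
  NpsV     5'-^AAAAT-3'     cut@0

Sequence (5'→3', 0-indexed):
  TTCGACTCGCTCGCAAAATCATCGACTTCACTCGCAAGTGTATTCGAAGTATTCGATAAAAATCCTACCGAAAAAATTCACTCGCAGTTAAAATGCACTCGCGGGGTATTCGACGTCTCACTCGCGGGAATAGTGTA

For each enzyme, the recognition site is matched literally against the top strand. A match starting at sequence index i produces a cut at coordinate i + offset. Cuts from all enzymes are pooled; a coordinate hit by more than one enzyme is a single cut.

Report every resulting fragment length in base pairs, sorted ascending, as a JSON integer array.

Per-enzyme occurrences:
  GruIII (GTATTCGA, off=6): starts [39, 48, 105, 134] → cuts [3, 45, 54, 111]
  JekI (TCACTCGC, off=3): starts [27, 77, 117] → cuts [30, 80, 120]
  NpsV (AAAAT, off=0): starts [14, 58, 72, 89] → cuts [14, 58, 72, 89]

Pooled cuts: [3, 14, 30, 45, 54, 58, 72, 80, 89, 111, 120]

Fragment lengths:
  3→14: 11 bp
  14→30: 16 bp
  30→45: 15 bp
  45→54: 9 bp
  54→58: 4 bp
  58→72: 14 bp
  72→80: 8 bp
  80→89: 9 bp
  89→111: 22 bp
  111→120: 9 bp
  120→3 (wrap): 137-120+3 = 20 bp

[4,8,9,9,9,11,14,15,16,20,22]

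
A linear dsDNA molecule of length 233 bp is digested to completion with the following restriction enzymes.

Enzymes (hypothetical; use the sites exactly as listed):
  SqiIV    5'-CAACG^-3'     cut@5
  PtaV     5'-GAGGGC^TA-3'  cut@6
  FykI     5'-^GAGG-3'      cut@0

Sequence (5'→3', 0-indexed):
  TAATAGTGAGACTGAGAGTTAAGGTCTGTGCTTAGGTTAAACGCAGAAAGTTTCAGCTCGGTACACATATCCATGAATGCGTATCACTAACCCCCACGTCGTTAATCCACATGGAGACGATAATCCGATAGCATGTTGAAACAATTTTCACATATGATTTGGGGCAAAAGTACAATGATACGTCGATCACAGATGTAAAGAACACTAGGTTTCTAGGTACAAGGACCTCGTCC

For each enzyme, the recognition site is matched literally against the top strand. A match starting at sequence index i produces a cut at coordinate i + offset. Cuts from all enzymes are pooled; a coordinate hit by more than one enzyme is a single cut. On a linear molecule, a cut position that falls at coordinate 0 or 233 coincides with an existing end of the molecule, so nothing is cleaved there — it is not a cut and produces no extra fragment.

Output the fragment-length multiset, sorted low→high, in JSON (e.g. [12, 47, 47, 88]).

[233]

Per-enzyme occurrences:
  SqiIV (CAACG, off=5): no sites
  PtaV (GAGGGCTA, off=6): no sites
  FykI (GAGG, off=0): no sites

All cut coordinates (distinct, sorted): ∅

Fragments:
  no cuts → one linear fragment of 233 bp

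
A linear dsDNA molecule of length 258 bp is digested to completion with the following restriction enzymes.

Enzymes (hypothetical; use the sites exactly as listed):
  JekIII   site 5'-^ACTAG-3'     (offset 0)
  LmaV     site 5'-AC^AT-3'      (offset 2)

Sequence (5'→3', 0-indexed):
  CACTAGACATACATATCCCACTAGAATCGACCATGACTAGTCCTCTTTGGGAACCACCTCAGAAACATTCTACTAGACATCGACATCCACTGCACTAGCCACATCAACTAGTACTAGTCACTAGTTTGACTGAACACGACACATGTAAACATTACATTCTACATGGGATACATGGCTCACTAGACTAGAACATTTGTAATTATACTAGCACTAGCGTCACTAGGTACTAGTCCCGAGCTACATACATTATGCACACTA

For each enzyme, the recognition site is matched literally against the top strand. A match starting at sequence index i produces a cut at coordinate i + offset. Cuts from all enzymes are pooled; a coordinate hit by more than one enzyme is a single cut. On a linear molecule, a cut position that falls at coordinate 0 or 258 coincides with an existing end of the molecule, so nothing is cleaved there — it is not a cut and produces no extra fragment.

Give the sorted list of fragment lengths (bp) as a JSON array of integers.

Site scan:
  JekIII ACTAG/0: at [1, 19, 35, 71, 93, 106, 112, 119, 178, 183, 203, 209, 218, 225] ⇒ [1, 19, 35, 71, 93, 106, 112, 119, 178, 183, 203, 209, 218, 225]
  LmaV ACAT/2: at [6, 10, 64, 76, 82, 100, 140, 148, 153, 160, 169, 189, 239, 243] ⇒ [8, 12, 66, 78, 84, 102, 142, 150, 155, 162, 171, 191, 241, 245]

Pooled cuts: [1, 8, 12, 19, 35, 66, 71, 78, 84, 93, 102, 106, 112, 119, 142, 150, 155, 162, 171, 178, 183, 191, 203, 209, 218, 225, 241, 245]

Fragment lengths:
  [0,1): 1 bp
  [1,8): 7 bp
  [8,12): 4 bp
  [12,19): 7 bp
  [19,35): 16 bp
  [35,66): 31 bp
  [66,71): 5 bp
  [71,78): 7 bp
  [78,84): 6 bp
  [84,93): 9 bp
  [93,102): 9 bp
  [102,106): 4 bp
  [106,112): 6 bp
  [112,119): 7 bp
  [119,142): 23 bp
  [142,150): 8 bp
  [150,155): 5 bp
  [155,162): 7 bp
  [162,171): 9 bp
  [171,178): 7 bp
  [178,183): 5 bp
  [183,191): 8 bp
  [191,203): 12 bp
  [203,209): 6 bp
  [209,218): 9 bp
  [218,225): 7 bp
  [225,241): 16 bp
  [241,245): 4 bp
  [245,258): 13 bp

[1,4,4,4,5,5,5,6,6,6,7,7,7,7,7,7,7,8,8,9,9,9,9,12,13,16,16,23,31]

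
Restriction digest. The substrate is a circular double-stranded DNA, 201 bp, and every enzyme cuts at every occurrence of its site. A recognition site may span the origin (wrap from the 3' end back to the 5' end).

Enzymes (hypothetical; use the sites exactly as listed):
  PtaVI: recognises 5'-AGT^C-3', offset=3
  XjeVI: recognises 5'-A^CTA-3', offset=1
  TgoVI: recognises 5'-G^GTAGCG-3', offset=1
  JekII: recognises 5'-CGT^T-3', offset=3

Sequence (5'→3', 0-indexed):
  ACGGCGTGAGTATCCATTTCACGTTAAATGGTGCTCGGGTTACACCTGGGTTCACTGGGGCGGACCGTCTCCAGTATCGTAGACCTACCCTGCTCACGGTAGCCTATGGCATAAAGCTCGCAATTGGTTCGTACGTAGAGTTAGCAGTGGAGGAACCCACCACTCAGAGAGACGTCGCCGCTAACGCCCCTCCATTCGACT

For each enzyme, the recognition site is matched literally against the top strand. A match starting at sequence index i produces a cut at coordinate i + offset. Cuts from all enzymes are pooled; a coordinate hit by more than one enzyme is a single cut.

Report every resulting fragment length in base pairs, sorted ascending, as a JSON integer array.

Site scan:
  PtaVI (AGTC, off=3): no sites
  XjeVI (ACTA, off=1): starts [198] → cuts [199]
  TgoVI (GGTAGCG, off=1): no sites
  JekII (CGTT, off=3): starts [21] → cuts [24]

Pooled cuts: [24, 199]

Fragment lengths:
  24→199: 175 bp
  199→24 (wrap): 201-199+24 = 26 bp

[26,175]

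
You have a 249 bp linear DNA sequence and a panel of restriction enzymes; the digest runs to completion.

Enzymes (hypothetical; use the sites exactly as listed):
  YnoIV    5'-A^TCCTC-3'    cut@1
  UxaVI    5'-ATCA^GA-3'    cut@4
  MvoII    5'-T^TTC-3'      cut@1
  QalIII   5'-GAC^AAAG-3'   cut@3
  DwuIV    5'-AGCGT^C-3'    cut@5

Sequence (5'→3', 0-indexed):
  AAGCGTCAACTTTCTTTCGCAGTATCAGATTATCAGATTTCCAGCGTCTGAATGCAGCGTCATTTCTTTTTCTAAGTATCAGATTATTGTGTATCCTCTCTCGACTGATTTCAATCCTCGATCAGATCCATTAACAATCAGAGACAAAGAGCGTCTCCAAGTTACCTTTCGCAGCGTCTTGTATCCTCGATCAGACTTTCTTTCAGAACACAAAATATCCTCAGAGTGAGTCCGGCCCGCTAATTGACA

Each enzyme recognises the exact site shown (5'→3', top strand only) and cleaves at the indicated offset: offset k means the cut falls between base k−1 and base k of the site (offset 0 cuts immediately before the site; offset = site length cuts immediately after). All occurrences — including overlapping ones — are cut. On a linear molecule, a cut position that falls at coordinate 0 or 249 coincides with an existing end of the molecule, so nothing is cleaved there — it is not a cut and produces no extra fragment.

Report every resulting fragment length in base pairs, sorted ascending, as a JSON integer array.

[3,3,4,4,4,5,5,5,6,6,6,8,9,9,10,10,10,12,12,12,13,13,16,16,16,32]

Per-enzyme occurrences:
  YnoIV (ATCCTC, off=1): starts [92, 113, 182, 216] → cuts [93, 114, 183, 217]
  UxaVI (ATCAGA, off=4): starts [23, 31, 77, 120, 136, 189] → cuts [27, 35, 81, 124, 140, 193]
  MvoII (TTTC, off=1): starts [10, 14, 37, 62, 68, 108, 166, 196, 200] → cuts [11, 15, 38, 63, 69, 109, 167, 197, 201]
  QalIII (GACAAAG, off=3): starts [142] → cuts [145]
  DwuIV (AGCGTC, off=5): starts [1, 42, 55, 149, 172] → cuts [6, 47, 60, 154, 177]

Pooled cuts: [6, 11, 15, 27, 35, 38, 47, 60, 63, 69, 81, 93, 109, 114, 124, 140, 145, 154, 167, 177, 183, 193, 197, 201, 217]

Fragment lengths:
  [0,6): 6 bp
  [6,11): 5 bp
  [11,15): 4 bp
  [15,27): 12 bp
  [27,35): 8 bp
  [35,38): 3 bp
  [38,47): 9 bp
  [47,60): 13 bp
  [60,63): 3 bp
  [63,69): 6 bp
  [69,81): 12 bp
  [81,93): 12 bp
  [93,109): 16 bp
  [109,114): 5 bp
  [114,124): 10 bp
  [124,140): 16 bp
  [140,145): 5 bp
  [145,154): 9 bp
  [154,167): 13 bp
  [167,177): 10 bp
  [177,183): 6 bp
  [183,193): 10 bp
  [193,197): 4 bp
  [197,201): 4 bp
  [201,217): 16 bp
  [217,249): 32 bp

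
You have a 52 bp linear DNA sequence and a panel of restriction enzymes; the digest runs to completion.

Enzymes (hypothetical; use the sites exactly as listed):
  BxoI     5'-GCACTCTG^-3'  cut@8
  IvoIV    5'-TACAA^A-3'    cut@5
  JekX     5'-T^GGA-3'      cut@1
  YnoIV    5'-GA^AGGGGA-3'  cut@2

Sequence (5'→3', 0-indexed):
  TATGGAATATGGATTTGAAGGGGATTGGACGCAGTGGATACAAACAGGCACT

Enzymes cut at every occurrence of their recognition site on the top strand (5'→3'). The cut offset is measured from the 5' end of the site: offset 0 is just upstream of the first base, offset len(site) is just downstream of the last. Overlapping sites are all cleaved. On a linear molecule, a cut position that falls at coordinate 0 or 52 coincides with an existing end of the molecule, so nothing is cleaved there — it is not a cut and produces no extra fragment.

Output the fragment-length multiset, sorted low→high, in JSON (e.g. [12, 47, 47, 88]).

[3,7,8,8,8,9,9]

Scan for sites:
  BxoI (GCACTCTG, off=8): no sites
  IvoIV TACAAA/5: at [38] ⇒ [43]
  JekX TGGA/1: at [2, 9, 25, 34] ⇒ [3, 10, 26, 35]
  YnoIV GAAGGGGA/2: at [16] ⇒ [18]

Pooled cuts: [3, 10, 18, 26, 35, 43]

Fragment lengths:
  [0,3): 3 bp
  [3,10): 7 bp
  [10,18): 8 bp
  [18,26): 8 bp
  [26,35): 9 bp
  [35,43): 8 bp
  [43,52): 9 bp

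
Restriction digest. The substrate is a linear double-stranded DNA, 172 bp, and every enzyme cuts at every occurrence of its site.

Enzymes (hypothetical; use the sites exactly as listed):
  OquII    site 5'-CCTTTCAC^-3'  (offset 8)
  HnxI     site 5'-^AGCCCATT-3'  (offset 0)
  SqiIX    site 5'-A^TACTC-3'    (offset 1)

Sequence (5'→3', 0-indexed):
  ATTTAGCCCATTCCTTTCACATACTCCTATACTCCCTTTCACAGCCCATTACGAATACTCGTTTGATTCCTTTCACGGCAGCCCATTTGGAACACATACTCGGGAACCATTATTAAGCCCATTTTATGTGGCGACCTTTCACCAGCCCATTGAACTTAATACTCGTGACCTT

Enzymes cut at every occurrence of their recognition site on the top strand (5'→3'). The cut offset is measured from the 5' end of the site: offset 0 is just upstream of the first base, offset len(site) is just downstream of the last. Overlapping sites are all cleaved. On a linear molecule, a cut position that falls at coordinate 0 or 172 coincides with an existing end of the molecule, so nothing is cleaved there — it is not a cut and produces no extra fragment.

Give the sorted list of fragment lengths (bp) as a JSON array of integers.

Site scan:
  OquII CCTTTCAC/8: at [12, 34, 68, 134] ⇒ [20, 42, 76, 142]
  HnxI AGCCCATT/0: at [4, 42, 79, 115, 143] ⇒ [4, 42, 79, 115, 143]
  SqiIX ATACTC/1: at [20, 28, 54, 95, 158] ⇒ [21, 29, 55, 96, 159]

Pooled cuts: [4, 20, 21, 29, 42, 55, 76, 79, 96, 115, 142, 143, 159]

Fragments:
  [0,4): 4 bp
  [4,20): 16 bp
  [20,21): 1 bp
  [21,29): 8 bp
  [29,42): 13 bp
  [42,55): 13 bp
  [55,76): 21 bp
  [76,79): 3 bp
  [79,96): 17 bp
  [96,115): 19 bp
  [115,142): 27 bp
  [142,143): 1 bp
  [143,159): 16 bp
  [159,172): 13 bp

[1,1,3,4,8,13,13,13,16,16,17,19,21,27]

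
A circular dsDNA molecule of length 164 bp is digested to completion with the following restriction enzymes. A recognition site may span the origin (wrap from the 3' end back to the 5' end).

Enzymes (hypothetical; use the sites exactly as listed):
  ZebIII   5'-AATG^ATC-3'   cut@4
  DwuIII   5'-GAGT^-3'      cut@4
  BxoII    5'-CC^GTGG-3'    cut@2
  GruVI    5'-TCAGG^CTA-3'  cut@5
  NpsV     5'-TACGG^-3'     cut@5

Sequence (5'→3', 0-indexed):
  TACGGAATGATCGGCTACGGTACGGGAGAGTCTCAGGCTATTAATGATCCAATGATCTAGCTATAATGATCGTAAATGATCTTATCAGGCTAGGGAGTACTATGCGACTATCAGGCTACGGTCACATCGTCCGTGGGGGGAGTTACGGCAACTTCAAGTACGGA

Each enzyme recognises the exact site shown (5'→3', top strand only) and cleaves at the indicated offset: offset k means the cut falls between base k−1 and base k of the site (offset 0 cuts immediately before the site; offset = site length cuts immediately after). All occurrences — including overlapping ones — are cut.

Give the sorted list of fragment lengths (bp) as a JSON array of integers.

[4,5,5,6,6,6,6,8,9,9,10,11,11,11,11,14,15,17]

Site scan:
  ZebIII AATGATC/4: at [5, 42, 50, 64, 74] ⇒ [9, 46, 54, 68, 78]
  DwuIII GAGT/4: at [27, 94, 139] ⇒ [31, 98, 143]
  BxoII CCGTGG/2: at [130] ⇒ [132]
  GruVI TCAGGCTA/5: at [32, 84, 110] ⇒ [37, 89, 115]
  NpsV TACGG/5: at [0, 15, 20, 116, 143, 158] ⇒ [5, 20, 25, 121, 148, 163]

All cut coordinates (distinct, sorted): [5, 9, 20, 25, 31, 37, 46, 54, 68, 78, 89, 98, 115, 121, 132, 143, 148, 163]

Fragment lengths:
  5→9: 4 bp
  9→20: 11 bp
  20→25: 5 bp
  25→31: 6 bp
  31→37: 6 bp
  37→46: 9 bp
  46→54: 8 bp
  54→68: 14 bp
  68→78: 10 bp
  78→89: 11 bp
  89→98: 9 bp
  98→115: 17 bp
  115→121: 6 bp
  121→132: 11 bp
  132→143: 11 bp
  143→148: 5 bp
  148→163: 15 bp
  163→5 (wrap): 164-163+5 = 6 bp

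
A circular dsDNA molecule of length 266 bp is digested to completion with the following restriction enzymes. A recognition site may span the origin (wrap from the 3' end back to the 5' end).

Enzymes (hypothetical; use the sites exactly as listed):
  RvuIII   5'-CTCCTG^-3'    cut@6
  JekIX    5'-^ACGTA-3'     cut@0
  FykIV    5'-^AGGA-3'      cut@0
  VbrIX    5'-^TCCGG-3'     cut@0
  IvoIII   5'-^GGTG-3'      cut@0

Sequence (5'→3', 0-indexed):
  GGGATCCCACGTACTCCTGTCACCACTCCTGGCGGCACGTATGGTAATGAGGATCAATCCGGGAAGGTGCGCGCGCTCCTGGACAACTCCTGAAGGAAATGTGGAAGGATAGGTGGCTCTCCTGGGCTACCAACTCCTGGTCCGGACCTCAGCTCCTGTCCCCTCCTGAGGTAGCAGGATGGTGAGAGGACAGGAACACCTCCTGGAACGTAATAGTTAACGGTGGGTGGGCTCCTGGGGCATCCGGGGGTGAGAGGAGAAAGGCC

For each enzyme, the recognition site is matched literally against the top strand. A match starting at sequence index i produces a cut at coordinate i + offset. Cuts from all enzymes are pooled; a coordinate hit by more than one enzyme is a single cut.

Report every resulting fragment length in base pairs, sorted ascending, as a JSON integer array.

[1,1,2,4,5,5,5,5,6,6,6,6,7,8,8,10,11,11,12,12,12,13,13,14,14,15,16,18,20]

Site scan:
  RvuIII CTCCTG/6: at [13, 25, 75, 86, 118, 133, 152, 162, 199, 231] ⇒ [19, 31, 81, 92, 124, 139, 158, 168, 205, 237]
  JekIX ACGTA/0: at [8, 36, 207] ⇒ [8, 36, 207]
  FykIV AGGA/0: at [49, 93, 105, 175, 186, 191, 254] ⇒ [49, 93, 105, 175, 186, 191, 254]
  VbrIX TCCGG/0: at [57, 140, 242] ⇒ [57, 140, 242]
  IvoIII GGTG/0: at [65, 111, 180, 221, 225, 248] ⇒ [65, 111, 180, 221, 225, 248]

Pooled cuts: [8, 19, 31, 36, 49, 57, 65, 81, 92, 93, 105, 111, 124, 139, 140, 158, 168, 175, 180, 186, 191, 205, 207, 221, 225, 237, 242, 248, 254]

Fragment lengths:
  8→19: 11 bp
  19→31: 12 bp
  31→36: 5 bp
  36→49: 13 bp
  49→57: 8 bp
  57→65: 8 bp
  65→81: 16 bp
  81→92: 11 bp
  92→93: 1 bp
  93→105: 12 bp
  105→111: 6 bp
  111→124: 13 bp
  124→139: 15 bp
  139→140: 1 bp
  140→158: 18 bp
  158→168: 10 bp
  168→175: 7 bp
  175→180: 5 bp
  180→186: 6 bp
  186→191: 5 bp
  191→205: 14 bp
  205→207: 2 bp
  207→221: 14 bp
  221→225: 4 bp
  225→237: 12 bp
  237→242: 5 bp
  242→248: 6 bp
  248→254: 6 bp
  254→8 (wrap): 266-254+8 = 20 bp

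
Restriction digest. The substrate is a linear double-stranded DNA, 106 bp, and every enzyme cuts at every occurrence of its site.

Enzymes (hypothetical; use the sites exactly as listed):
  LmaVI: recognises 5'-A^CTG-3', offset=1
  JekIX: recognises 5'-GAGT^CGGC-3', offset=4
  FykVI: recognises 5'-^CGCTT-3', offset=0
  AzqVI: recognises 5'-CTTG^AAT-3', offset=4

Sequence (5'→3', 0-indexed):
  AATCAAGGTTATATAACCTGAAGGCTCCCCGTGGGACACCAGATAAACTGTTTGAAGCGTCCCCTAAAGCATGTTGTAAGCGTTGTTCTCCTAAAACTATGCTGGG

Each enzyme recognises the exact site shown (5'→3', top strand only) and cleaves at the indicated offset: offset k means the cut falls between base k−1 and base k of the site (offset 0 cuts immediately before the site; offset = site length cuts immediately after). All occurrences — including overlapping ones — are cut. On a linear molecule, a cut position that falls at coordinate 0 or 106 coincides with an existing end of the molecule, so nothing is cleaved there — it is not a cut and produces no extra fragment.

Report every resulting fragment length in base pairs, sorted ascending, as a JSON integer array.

[47,59]

Per-enzyme occurrences:
  LmaVI ACTG/1: at [46] ⇒ [47]
  JekIX (GAGTCGGC, off=4): no sites
  FykVI (CGCTT, off=0): no sites
  AzqVI (CTTGAAT, off=4): no sites

Pooled cuts: [47]

Fragments:
  [0,47): 47 bp
  [47,106): 59 bp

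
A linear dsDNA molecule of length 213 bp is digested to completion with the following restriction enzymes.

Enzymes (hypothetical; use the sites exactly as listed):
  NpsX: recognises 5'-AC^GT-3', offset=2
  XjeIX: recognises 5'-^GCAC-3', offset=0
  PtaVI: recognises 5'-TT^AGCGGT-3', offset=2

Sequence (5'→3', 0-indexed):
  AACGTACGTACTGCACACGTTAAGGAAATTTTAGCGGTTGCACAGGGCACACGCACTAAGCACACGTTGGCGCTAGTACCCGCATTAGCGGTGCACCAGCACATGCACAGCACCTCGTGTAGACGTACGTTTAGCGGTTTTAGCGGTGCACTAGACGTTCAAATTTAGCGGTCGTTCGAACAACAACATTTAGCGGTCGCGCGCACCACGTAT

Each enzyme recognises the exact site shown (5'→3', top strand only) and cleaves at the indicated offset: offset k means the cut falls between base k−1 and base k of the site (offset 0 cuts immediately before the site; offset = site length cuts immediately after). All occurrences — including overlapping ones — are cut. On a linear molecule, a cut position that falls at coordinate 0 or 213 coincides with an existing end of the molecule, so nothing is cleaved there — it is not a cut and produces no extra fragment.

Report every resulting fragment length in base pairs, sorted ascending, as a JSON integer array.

Scan for sites:
  NpsX (ACGT, off=2): starts [1, 5, 16, 63, 122, 126, 154, 207] → cuts [3, 7, 18, 65, 124, 128, 156, 209]
  XjeIX (GCAC, off=0): starts [12, 39, 46, 52, 59, 92, 98, 104, 109, 147, 202] → cuts [12, 39, 46, 52, 59, 92, 98, 104, 109, 147, 202]
  PtaVI (TTAGCGGT, off=2): starts [30, 84, 130, 139, 164, 189] → cuts [32, 86, 132, 141, 166, 191]

Pooled cuts: [3, 7, 12, 18, 32, 39, 46, 52, 59, 65, 86, 92, 98, 104, 109, 124, 128, 132, 141, 147, 156, 166, 191, 202, 209]

Fragments:
  [0,3): 3 bp
  [3,7): 4 bp
  [7,12): 5 bp
  [12,18): 6 bp
  [18,32): 14 bp
  [32,39): 7 bp
  [39,46): 7 bp
  [46,52): 6 bp
  [52,59): 7 bp
  [59,65): 6 bp
  [65,86): 21 bp
  [86,92): 6 bp
  [92,98): 6 bp
  [98,104): 6 bp
  [104,109): 5 bp
  [109,124): 15 bp
  [124,128): 4 bp
  [128,132): 4 bp
  [132,141): 9 bp
  [141,147): 6 bp
  [147,156): 9 bp
  [156,166): 10 bp
  [166,191): 25 bp
  [191,202): 11 bp
  [202,209): 7 bp
  [209,213): 4 bp

[3,4,4,4,4,5,5,6,6,6,6,6,6,6,7,7,7,7,9,9,10,11,14,15,21,25]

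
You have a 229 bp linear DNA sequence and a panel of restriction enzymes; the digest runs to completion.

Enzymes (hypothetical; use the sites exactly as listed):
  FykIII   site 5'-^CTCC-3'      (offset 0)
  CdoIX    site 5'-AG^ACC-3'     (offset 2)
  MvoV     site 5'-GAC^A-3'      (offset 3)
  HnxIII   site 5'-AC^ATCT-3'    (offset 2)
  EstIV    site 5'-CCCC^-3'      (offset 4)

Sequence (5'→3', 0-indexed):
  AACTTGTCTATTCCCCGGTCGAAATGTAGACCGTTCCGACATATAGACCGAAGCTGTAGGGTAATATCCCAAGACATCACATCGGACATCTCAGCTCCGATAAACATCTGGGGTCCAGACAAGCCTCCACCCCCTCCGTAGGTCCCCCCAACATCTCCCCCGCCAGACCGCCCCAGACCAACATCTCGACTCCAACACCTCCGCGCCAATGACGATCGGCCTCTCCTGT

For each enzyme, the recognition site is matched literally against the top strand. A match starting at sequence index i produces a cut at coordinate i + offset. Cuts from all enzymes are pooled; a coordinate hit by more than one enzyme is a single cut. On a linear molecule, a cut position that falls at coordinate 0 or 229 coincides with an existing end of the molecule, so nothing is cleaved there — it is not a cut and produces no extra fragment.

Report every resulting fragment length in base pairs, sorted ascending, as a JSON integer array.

Site scan:
  FykIII (CTCC, off=0): starts [94, 124, 133, 154, 189, 198, 222] → cuts [94, 124, 133, 154, 189, 198, 222]
  CdoIX (AGACC, off=2): starts [27, 44, 164, 174] → cuts [29, 46, 166, 176]
  MvoV (GACA, off=3): starts [37, 72, 84, 117] → cuts [40, 75, 87, 120]
  HnxIII (ACATCT, off=2): starts [85, 103, 150, 180] → cuts [87, 105, 152, 182]
  EstIV (CCCC, off=4): starts [12, 129, 130, 143, 144, 145, 156, 157, 170] → cuts [16, 133, 134, 147, 148, 149, 160, 161, 174]

All cut coordinates (distinct, sorted): [16, 29, 40, 46, 75, 87, 94, 105, 120, 124, 133, 134, 147, 148, 149, 152, 154, 160, 161, 166, 174, 176, 182, 189, 198, 222]

Fragments:
  [0,16): 16 bp
  [16,29): 13 bp
  [29,40): 11 bp
  [40,46): 6 bp
  [46,75): 29 bp
  [75,87): 12 bp
  [87,94): 7 bp
  [94,105): 11 bp
  [105,120): 15 bp
  [120,124): 4 bp
  [124,133): 9 bp
  [133,134): 1 bp
  [134,147): 13 bp
  [147,148): 1 bp
  [148,149): 1 bp
  [149,152): 3 bp
  [152,154): 2 bp
  [154,160): 6 bp
  [160,161): 1 bp
  [161,166): 5 bp
  [166,174): 8 bp
  [174,176): 2 bp
  [176,182): 6 bp
  [182,189): 7 bp
  [189,198): 9 bp
  [198,222): 24 bp
  [222,229): 7 bp

[1,1,1,1,2,2,3,4,5,6,6,6,7,7,7,8,9,9,11,11,12,13,13,15,16,24,29]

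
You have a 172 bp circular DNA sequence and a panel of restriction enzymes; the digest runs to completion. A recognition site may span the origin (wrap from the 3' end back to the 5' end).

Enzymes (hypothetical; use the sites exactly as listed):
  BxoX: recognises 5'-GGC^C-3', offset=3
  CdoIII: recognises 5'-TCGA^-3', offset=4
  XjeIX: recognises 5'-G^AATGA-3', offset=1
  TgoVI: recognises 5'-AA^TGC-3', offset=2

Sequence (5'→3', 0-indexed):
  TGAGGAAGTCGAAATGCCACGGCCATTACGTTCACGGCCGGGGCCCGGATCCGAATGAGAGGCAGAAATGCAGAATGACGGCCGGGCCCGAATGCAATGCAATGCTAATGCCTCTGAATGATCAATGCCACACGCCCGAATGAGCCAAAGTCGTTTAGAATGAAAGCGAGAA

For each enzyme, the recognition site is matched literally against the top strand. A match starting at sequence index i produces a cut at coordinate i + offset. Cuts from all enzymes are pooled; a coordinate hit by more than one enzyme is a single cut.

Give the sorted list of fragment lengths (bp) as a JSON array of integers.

[2,5,5,5,5,5,6,6,8,9,9,9,9,12,13,14,15,15,20]

Per-enzyme occurrences:
  BxoX (GGCC, off=3): starts [20, 35, 41, 79, 84] → cuts [23, 38, 44, 82, 87]
  CdoIII (TCGA, off=4): starts [8] → cuts [12]
  XjeIX (GAATGA, off=1): starts [52, 72, 115, 137, 157, 169] → cuts [53, 73, 116, 138, 158, 170]
  TgoVI (AATGC, off=2): starts [12, 66, 90, 95, 100, 106, 123] → cuts [14, 68, 92, 97, 102, 108, 125]

Pooled cuts: [12, 14, 23, 38, 44, 53, 68, 73, 82, 87, 92, 97, 102, 108, 116, 125, 138, 158, 170]

Fragment lengths:
  12→14: 2 bp
  14→23: 9 bp
  23→38: 15 bp
  38→44: 6 bp
  44→53: 9 bp
  53→68: 15 bp
  68→73: 5 bp
  73→82: 9 bp
  82→87: 5 bp
  87→92: 5 bp
  92→97: 5 bp
  97→102: 5 bp
  102→108: 6 bp
  108→116: 8 bp
  116→125: 9 bp
  125→138: 13 bp
  138→158: 20 bp
  158→170: 12 bp
  170→12 (wrap): 172-170+12 = 14 bp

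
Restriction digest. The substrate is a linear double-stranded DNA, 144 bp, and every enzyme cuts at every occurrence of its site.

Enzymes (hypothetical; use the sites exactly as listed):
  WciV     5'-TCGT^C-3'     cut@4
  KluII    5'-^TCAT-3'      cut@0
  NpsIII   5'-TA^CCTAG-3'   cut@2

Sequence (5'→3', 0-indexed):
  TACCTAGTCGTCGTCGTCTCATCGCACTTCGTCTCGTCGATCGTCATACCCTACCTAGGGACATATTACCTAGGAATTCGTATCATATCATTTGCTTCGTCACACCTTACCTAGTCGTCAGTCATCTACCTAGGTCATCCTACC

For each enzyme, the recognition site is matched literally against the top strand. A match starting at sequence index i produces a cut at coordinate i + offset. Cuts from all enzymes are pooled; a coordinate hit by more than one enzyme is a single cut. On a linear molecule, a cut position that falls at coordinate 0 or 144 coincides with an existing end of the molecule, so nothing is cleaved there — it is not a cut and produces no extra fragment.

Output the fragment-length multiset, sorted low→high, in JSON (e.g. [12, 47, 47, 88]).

Per-enzyme occurrences:
  WciV (TCGTC, off=4): starts [7, 10, 13, 28, 33, 40, 96, 114] → cuts [11, 14, 17, 32, 37, 44, 100, 118]
  KluII (TCAT, off=0): starts [18, 43, 82, 87, 121, 134] → cuts [18, 43, 82, 87, 121, 134]
  NpsIII (TACCTAG, off=2): starts [0, 51, 66, 107, 126] → cuts [2, 53, 68, 109, 128]

All cut coordinates (distinct, sorted): [2, 11, 14, 17, 18, 32, 37, 43, 44, 53, 68, 82, 87, 100, 109, 118, 121, 128, 134]

Fragment lengths:
  [0,2): 2 bp
  [2,11): 9 bp
  [11,14): 3 bp
  [14,17): 3 bp
  [17,18): 1 bp
  [18,32): 14 bp
  [32,37): 5 bp
  [37,43): 6 bp
  [43,44): 1 bp
  [44,53): 9 bp
  [53,68): 15 bp
  [68,82): 14 bp
  [82,87): 5 bp
  [87,100): 13 bp
  [100,109): 9 bp
  [109,118): 9 bp
  [118,121): 3 bp
  [121,128): 7 bp
  [128,134): 6 bp
  [134,144): 10 bp

[1,1,2,3,3,3,5,5,6,6,7,9,9,9,9,10,13,14,14,15]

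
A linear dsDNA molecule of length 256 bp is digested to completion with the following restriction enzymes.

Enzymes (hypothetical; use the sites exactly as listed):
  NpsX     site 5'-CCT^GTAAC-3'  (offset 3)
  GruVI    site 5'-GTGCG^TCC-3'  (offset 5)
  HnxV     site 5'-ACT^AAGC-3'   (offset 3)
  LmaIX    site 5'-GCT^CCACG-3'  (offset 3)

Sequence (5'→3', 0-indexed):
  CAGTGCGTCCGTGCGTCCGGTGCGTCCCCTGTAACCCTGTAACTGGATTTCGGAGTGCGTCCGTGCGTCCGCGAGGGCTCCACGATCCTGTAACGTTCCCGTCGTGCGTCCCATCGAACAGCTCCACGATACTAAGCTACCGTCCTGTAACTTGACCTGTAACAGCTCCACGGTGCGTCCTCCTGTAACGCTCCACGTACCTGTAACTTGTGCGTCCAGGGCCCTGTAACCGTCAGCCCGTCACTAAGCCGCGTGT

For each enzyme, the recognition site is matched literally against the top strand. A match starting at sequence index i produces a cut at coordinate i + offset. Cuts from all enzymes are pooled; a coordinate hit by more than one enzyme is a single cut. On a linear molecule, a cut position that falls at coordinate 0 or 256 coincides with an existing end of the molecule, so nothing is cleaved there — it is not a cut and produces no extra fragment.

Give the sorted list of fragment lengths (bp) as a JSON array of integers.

Scan for sites:
  NpsX (CCTGTAAC, off=3): starts [27, 35, 86, 143, 155, 181, 199, 222] → cuts [30, 38, 89, 146, 158, 184, 202, 225]
  GruVI (GTGCGTCC, off=5): starts [2, 10, 19, 54, 62, 103, 172, 209] → cuts [7, 15, 24, 59, 67, 108, 177, 214]
  HnxV (ACTAAGC, off=3): starts [130, 242] → cuts [133, 245]
  LmaIX (GCTCCACG, off=3): starts [76, 120, 164, 189] → cuts [79, 123, 167, 192]

Pooled cuts: [7, 15, 24, 30, 38, 59, 67, 79, 89, 108, 123, 133, 146, 158, 167, 177, 184, 192, 202, 214, 225, 245]

Fragments:
  [0,7): 7 bp
  [7,15): 8 bp
  [15,24): 9 bp
  [24,30): 6 bp
  [30,38): 8 bp
  [38,59): 21 bp
  [59,67): 8 bp
  [67,79): 12 bp
  [79,89): 10 bp
  [89,108): 19 bp
  [108,123): 15 bp
  [123,133): 10 bp
  [133,146): 13 bp
  [146,158): 12 bp
  [158,167): 9 bp
  [167,177): 10 bp
  [177,184): 7 bp
  [184,192): 8 bp
  [192,202): 10 bp
  [202,214): 12 bp
  [214,225): 11 bp
  [225,245): 20 bp
  [245,256): 11 bp

[6,7,7,8,8,8,8,9,9,10,10,10,10,11,11,12,12,12,13,15,19,20,21]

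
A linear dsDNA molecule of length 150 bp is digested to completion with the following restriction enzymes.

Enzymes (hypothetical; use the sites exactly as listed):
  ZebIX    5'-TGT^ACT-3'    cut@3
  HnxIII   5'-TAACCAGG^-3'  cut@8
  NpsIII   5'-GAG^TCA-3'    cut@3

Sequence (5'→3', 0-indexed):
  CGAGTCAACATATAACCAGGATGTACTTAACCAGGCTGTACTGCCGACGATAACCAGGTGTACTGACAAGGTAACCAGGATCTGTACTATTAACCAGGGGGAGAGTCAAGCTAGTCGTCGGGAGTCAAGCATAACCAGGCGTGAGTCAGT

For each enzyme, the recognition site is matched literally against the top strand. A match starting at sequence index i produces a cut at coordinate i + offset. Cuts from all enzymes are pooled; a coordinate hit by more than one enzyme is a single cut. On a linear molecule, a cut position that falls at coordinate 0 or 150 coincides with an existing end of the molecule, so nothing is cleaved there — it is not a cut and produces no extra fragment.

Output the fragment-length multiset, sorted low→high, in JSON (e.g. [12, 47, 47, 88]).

[3,4,4,4,5,6,6,7,11,13,15,16,18,19,19]

Site scan:
  ZebIX TGTACT/3: at [21, 36, 58, 82] ⇒ [24, 39, 61, 85]
  HnxIII TAACCAGG/8: at [12, 27, 50, 71, 90, 131] ⇒ [20, 35, 58, 79, 98, 139]
  NpsIII GAGTCA/3: at [1, 102, 121, 142] ⇒ [4, 105, 124, 145]

All cut coordinates (distinct, sorted): [4, 20, 24, 35, 39, 58, 61, 79, 85, 98, 105, 124, 139, 145]

Fragment lengths:
  [0,4): 4 bp
  [4,20): 16 bp
  [20,24): 4 bp
  [24,35): 11 bp
  [35,39): 4 bp
  [39,58): 19 bp
  [58,61): 3 bp
  [61,79): 18 bp
  [79,85): 6 bp
  [85,98): 13 bp
  [98,105): 7 bp
  [105,124): 19 bp
  [124,139): 15 bp
  [139,145): 6 bp
  [145,150): 5 bp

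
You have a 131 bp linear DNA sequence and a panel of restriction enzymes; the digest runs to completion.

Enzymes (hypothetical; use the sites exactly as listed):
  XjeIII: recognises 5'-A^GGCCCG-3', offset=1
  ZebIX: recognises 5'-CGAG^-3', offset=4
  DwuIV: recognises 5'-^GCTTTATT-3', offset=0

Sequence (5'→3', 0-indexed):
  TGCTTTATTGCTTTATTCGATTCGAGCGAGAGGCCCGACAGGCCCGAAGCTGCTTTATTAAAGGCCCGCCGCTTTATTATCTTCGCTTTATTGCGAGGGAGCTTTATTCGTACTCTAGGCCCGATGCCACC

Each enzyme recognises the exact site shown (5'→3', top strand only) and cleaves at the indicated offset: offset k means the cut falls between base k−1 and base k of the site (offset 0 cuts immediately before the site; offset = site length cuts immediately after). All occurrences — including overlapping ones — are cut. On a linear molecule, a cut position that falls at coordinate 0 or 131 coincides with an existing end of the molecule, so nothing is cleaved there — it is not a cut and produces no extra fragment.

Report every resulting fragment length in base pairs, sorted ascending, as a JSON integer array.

[1,1,3,4,8,8,9,11,11,13,14,14,17,17]

Site scan:
  XjeIII AGGCCCG/1: at [30, 39, 61, 116] ⇒ [31, 40, 62, 117]
  ZebIX CGAG/4: at [22, 26, 93] ⇒ [26, 30, 97]
  DwuIV GCTTTATT/0: at [1, 9, 51, 70, 84, 100] ⇒ [1, 9, 51, 70, 84, 100]

All cut coordinates (distinct, sorted): [1, 9, 26, 30, 31, 40, 51, 62, 70, 84, 97, 100, 117]

Fragments:
  [0,1): 1 bp
  [1,9): 8 bp
  [9,26): 17 bp
  [26,30): 4 bp
  [30,31): 1 bp
  [31,40): 9 bp
  [40,51): 11 bp
  [51,62): 11 bp
  [62,70): 8 bp
  [70,84): 14 bp
  [84,97): 13 bp
  [97,100): 3 bp
  [100,117): 17 bp
  [117,131): 14 bp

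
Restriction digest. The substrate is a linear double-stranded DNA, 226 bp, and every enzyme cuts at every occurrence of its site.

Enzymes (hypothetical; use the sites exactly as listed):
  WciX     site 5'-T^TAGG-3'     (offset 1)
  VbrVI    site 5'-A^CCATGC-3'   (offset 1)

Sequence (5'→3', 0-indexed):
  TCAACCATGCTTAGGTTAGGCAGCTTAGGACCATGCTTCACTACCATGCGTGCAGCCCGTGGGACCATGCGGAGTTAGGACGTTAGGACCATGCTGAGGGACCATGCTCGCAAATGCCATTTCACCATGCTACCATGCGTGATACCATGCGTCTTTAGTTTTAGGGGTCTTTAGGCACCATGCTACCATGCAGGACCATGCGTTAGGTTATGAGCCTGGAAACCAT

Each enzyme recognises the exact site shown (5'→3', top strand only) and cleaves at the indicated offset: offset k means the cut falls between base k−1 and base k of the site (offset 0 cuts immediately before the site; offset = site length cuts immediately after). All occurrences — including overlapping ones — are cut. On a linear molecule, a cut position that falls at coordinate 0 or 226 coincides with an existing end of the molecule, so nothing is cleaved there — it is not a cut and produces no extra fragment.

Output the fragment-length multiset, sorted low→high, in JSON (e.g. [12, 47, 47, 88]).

[4,5,5,5,6,7,8,8,8,8,9,10,10,11,12,13,13,17,21,23,23]

Site scan:
  WciX TTAGG/1: at [10, 15, 24, 74, 82, 160, 170, 202] ⇒ [11, 16, 25, 75, 83, 161, 171, 203]
  VbrVI ACCATGC/1: at [3, 29, 42, 63, 87, 100, 123, 131, 143, 176, 184, 194] ⇒ [4, 30, 43, 64, 88, 101, 124, 132, 144, 177, 185, 195]

Pooled cuts: [4, 11, 16, 25, 30, 43, 64, 75, 83, 88, 101, 124, 132, 144, 161, 171, 177, 185, 195, 203]

Fragment lengths:
  [0,4): 4 bp
  [4,11): 7 bp
  [11,16): 5 bp
  [16,25): 9 bp
  [25,30): 5 bp
  [30,43): 13 bp
  [43,64): 21 bp
  [64,75): 11 bp
  [75,83): 8 bp
  [83,88): 5 bp
  [88,101): 13 bp
  [101,124): 23 bp
  [124,132): 8 bp
  [132,144): 12 bp
  [144,161): 17 bp
  [161,171): 10 bp
  [171,177): 6 bp
  [177,185): 8 bp
  [185,195): 10 bp
  [195,203): 8 bp
  [203,226): 23 bp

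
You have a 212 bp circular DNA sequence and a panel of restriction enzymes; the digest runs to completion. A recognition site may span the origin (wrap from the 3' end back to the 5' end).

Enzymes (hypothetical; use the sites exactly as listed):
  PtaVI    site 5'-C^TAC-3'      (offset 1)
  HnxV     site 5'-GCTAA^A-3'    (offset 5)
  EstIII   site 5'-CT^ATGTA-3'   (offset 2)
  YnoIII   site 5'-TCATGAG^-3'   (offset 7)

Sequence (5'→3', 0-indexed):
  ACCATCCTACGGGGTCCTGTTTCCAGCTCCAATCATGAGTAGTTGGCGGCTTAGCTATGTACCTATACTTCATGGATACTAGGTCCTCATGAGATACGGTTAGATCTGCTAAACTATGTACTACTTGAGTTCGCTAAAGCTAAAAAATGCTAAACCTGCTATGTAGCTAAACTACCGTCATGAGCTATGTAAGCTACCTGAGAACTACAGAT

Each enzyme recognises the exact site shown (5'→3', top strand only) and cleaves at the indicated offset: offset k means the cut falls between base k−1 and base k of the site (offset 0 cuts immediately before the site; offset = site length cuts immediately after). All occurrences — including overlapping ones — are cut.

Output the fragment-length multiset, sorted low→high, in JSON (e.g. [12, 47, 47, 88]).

[2,2,3,6,6,7,8,10,10,11,12,14,16,17,19,32,37]

Scan for sites:
  PtaVI (CTAC, off=1): starts [6, 120, 171, 193, 204] → cuts [7, 121, 172, 194, 205]
  HnxV (GCTAAA, off=5): starts [107, 132, 138, 148, 165] → cuts [112, 137, 143, 153, 170]
  EstIII (CTATGTA, off=2): starts [54, 113, 158, 184] → cuts [56, 115, 160, 186]
  YnoIII (TCATGAG, off=7): starts [32, 86, 177] → cuts [39, 93, 184]

All cut coordinates (distinct, sorted): [7, 39, 56, 93, 112, 115, 121, 137, 143, 153, 160, 170, 172, 184, 186, 194, 205]

Fragments:
  7→39: 32 bp
  39→56: 17 bp
  56→93: 37 bp
  93→112: 19 bp
  112→115: 3 bp
  115→121: 6 bp
  121→137: 16 bp
  137→143: 6 bp
  143→153: 10 bp
  153→160: 7 bp
  160→170: 10 bp
  170→172: 2 bp
  172→184: 12 bp
  184→186: 2 bp
  186→194: 8 bp
  194→205: 11 bp
  205→7 (wrap): 212-205+7 = 14 bp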